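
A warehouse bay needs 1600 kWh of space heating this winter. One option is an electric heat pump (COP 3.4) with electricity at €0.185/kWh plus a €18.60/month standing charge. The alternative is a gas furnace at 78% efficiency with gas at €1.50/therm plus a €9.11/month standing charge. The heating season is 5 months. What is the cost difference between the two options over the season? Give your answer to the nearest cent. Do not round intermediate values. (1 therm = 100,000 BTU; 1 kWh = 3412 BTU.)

Heat load = 1600 kWh × 3412 = 5,459,200 BTU
Gas: input = 5,459,200 / 0.78 = 6,998,974 BTU = 69.99 therm → 69.99 × €1.50 = €104.98; + 5 × €9.11 standing = €150.53
Heat pump: 5,459,200 BTU / 3412 = 1,600 kWh heat; / 3.4 = 470.6 kWh in → × €0.185 = €87.06; + 5 × €18.60 standing = €180.06
Difference = |€150.53 − €180.06| = €29.52

€29.52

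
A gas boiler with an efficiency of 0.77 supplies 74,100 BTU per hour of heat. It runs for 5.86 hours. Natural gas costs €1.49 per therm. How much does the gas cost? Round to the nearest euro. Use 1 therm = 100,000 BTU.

€8

Heat delivered = 74,100 BTU/h × 5.86 h = 434,226 BTU
Gas input = 434,226 / 0.77 = 563,930 BTU
= 563,930 / 100,000 = 5.639 therm
Cost = 5.639 × €1.49/therm = €8.40 ≈ €8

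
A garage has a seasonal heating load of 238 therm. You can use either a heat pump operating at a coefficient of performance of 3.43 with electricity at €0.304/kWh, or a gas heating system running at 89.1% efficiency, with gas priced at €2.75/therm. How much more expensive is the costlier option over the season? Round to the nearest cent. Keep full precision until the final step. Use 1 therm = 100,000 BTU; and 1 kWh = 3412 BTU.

Heat load = 238 therm × 100,000 = 23,800,000 BTU
Gas: input = 23,800,000 / 0.891 = 26,711,560 BTU = 267.1 therm → 267.1 × €2.75 = €734.57
Heat pump: 23,800,000 BTU / 3412 = 6,975 kWh heat; / 3.43 = 2,034 kWh in → × €0.304 = €618.23
Difference = |€734.57 − €618.23| = €116.34

€116.34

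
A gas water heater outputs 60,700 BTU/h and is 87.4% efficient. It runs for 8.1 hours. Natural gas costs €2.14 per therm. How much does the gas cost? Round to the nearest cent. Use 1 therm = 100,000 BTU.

Heat delivered = 60,700 BTU/h × 8.1 h = 491,670 BTU
Gas input = 491,670 / 0.874 = 562,551 BTU
= 562,551 / 100,000 = 5.626 therm
Cost = 5.626 × €2.14/therm = €12.04

€12.04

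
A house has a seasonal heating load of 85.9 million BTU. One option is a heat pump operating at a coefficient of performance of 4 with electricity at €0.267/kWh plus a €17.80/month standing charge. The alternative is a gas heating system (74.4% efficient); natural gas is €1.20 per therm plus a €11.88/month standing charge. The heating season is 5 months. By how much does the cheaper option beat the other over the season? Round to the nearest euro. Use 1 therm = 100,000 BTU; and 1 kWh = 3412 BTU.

Heat load = 85.9 × 10⁶ BTU = 85,900,000 BTU
Gas: input = 85,900,000 / 0.744 = 115,456,989 BTU = 1,155 therm → 1,155 × €1.20 = €1,385.48; + 5 × €11.88 standing = €1,444.88
Heat pump: 85,900,000 BTU / 3412 = 25,180 kWh heat; / 4 = 6,294 kWh in → × €0.267 = €1,680.49; + 5 × €17.80 standing = €1,769.49
Difference = |€1,444.88 − €1,769.49| = €324.60 ≈ €325

€325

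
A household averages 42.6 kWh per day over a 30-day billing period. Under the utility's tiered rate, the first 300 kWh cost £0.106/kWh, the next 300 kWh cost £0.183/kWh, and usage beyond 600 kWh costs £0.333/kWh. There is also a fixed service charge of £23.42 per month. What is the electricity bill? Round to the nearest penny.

Usage = 42.6 kWh/day × 30 days = 1278 kWh
First 300 kWh × £0.106 = £31.80
Next 300 kWh × £0.183 = £54.90
Remaining 678 kWh × £0.333 = £225.77
Energy charge = £312.47; + service £23.42 = £335.89

£335.89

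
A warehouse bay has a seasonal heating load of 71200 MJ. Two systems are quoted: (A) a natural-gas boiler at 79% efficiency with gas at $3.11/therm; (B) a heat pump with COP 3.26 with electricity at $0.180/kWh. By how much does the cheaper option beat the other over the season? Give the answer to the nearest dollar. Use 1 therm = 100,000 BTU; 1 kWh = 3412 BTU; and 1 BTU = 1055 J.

$1565

Heat load = 71200 MJ = 71,200,000,000 J / 1055 = 67,488,152 BTU
Gas: input = 67,488,152 / 0.79 = 85,428,040 BTU = 854.3 therm → 854.3 × $3.11 = $2,656.81
Heat pump: 67,488,152 BTU / 3412 = 19,780 kWh heat; / 3.26 = 6,067 kWh in → × $0.180 = $1,092.13
Difference = |$2,656.81 − $1,092.13| = $1,564.68 ≈ $1565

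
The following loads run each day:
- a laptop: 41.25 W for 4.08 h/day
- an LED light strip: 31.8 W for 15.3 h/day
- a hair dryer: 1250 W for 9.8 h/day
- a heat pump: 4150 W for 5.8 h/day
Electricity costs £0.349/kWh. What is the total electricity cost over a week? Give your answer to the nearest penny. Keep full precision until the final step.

£90.33

laptop: 41.25 W × 4.08 h × 7 d = 1,178 Wh = 1.178 kWh
LED light strip: 31.8 W × 15.3 h × 7 d = 3,406 Wh = 3.406 kWh
hair dryer: 1250 W × 9.8 h × 7 d = 85,750 Wh = 85.75 kWh
heat pump: 4150 W × 5.8 h × 7 d = 168,490 Wh = 168.5 kWh
Total energy = 1.178 + 3.406 + 85.75 + 168.5 = 258.8 kWh
Cost = 258.8 kWh × £0.349 = £90.33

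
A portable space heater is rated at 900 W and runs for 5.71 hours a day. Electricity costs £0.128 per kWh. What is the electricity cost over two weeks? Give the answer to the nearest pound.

Energy = 900 W × 5.71 h/day × 14 days = 71,946 Wh = 71.95 kWh
Cost = 71.95 kWh × £0.128/kWh = £9.21 ≈ £9

£9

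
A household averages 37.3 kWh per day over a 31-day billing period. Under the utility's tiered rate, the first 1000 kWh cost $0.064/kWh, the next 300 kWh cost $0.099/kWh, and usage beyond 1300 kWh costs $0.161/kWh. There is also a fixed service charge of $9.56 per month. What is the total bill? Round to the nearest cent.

$89.03

Usage = 37.3 kWh/day × 31 days = 1156.3 kWh
First 1000 kWh × $0.064 = $64.00
Next 156.3 kWh × $0.099 = $15.47
Remaining tier: 0 kWh (not reached)
Energy charge = $79.47; + service $9.56 = $89.03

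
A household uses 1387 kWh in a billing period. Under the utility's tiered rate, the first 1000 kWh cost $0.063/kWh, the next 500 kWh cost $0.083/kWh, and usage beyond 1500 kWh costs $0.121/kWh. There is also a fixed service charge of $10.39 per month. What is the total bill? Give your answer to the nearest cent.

First 1000 kWh × $0.063 = $63.00
Next 387 kWh × $0.083 = $32.12
Remaining tier: 0 kWh (not reached)
Energy charge = $95.12; + service $10.39 = $105.51

$105.51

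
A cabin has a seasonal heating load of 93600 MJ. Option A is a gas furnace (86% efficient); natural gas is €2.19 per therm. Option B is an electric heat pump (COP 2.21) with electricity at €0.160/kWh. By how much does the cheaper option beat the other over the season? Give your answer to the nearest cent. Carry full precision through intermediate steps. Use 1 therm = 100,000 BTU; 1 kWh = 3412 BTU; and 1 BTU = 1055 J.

€376.74

Heat load = 93600 MJ = 93,600,000,000 J / 1055 = 88,720,379 BTU
Gas: input = 88,720,379 / 0.86 = 103,163,232 BTU = 1,032 therm → 1,032 × €2.19 = €2,259.27
Heat pump: 88,720,379 BTU / 3412 = 26,000 kWh heat; / 2.21 = 11,770 kWh in → × €0.160 = €1,882.53
Difference = |€2,259.27 − €1,882.53| = €376.74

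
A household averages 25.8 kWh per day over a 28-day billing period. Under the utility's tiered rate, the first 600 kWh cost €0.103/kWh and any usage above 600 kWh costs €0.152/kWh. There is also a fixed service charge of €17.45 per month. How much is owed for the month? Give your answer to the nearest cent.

Usage = 25.8 kWh/day × 28 days = 722.4 kWh
First 600 kWh × €0.103 = €61.80
Remaining 122.4 kWh × €0.152 = €18.60
Energy charge = €80.40; + service €17.45 = €97.85

€97.85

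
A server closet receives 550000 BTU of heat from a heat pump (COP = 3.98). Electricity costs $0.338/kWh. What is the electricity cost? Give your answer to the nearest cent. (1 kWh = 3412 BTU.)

$13.69

Heat delivered = 550,000 BTU / 3412 = 161.2 kWh
Electrical input = 161.2 kWh / 3.98 = 40.5 kWh
Cost = 40.5 × $0.338/kWh = $13.69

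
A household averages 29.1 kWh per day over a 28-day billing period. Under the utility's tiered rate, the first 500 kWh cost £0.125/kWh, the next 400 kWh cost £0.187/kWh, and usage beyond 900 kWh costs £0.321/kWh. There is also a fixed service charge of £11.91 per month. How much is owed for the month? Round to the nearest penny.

Usage = 29.1 kWh/day × 28 days = 814.8 kWh
First 500 kWh × £0.125 = £62.50
Next 314.8 kWh × £0.187 = £58.87
Remaining tier: 0 kWh (not reached)
Energy charge = £121.37; + service £11.91 = £133.28

£133.28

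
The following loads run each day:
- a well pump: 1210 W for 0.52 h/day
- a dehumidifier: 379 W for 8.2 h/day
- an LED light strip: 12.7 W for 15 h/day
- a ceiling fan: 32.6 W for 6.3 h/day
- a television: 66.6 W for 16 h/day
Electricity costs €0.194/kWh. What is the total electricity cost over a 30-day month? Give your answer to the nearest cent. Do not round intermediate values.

well pump: 1210 W × 0.52 h × 30 d = 18,876 Wh = 18.88 kWh
dehumidifier: 379 W × 8.2 h × 30 d = 93,234 Wh = 93.23 kWh
LED light strip: 12.7 W × 15 h × 30 d = 5,715 Wh = 5.715 kWh
ceiling fan: 32.6 W × 6.3 h × 30 d = 6,161 Wh = 6.161 kWh
television: 66.6 W × 16 h × 30 d = 31,968 Wh = 31.97 kWh
Total energy = 18.88 + 93.23 + 5.715 + 6.161 + 31.97 = 156 kWh
Cost = 156 kWh × €0.194 = €30.26

€30.26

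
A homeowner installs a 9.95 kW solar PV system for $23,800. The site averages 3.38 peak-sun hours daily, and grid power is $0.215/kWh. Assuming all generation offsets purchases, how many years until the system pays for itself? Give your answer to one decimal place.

Daily generation = 9.95 kW × 3.38 h = 33.63 kWh
Annual generation = 33.63 × 365 = 12275 kWh
Annual savings = 12275 × $0.215 = $2,639.19
Payback = $23,800 / $2,639.19 = 9.02 years

9.0 years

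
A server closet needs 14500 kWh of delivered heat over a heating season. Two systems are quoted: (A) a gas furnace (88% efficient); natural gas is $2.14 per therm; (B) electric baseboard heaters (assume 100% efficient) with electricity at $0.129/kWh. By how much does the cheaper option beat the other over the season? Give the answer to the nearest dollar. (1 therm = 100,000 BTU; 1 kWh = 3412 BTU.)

$667

Heat load = 14500 kWh × 3412 = 49,474,000 BTU
Gas: input = 49,474,000 / 0.88 = 56,220,455 BTU = 562.2 therm → 562.2 × $2.14 = $1,203.12
Electric: 49,474,000 BTU / 3412 = 14,500 kWh → × $0.129 = $1,870.50
Difference = |$1,203.12 − $1,870.50| = $667.38 ≈ $667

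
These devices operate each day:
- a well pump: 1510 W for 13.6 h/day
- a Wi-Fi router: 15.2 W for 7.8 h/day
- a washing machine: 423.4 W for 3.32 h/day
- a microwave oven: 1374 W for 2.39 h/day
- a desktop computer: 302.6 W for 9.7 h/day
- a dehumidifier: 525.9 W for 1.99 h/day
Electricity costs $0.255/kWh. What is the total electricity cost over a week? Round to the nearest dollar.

$52

well pump: 1510 W × 13.6 h × 7 d = 143,752 Wh = 143.8 kWh
Wi-Fi router: 15.2 W × 7.8 h × 7 d = 830 Wh = 0.8299 kWh
washing machine: 423.4 W × 3.32 h × 7 d = 9,840 Wh = 9.84 kWh
microwave oven: 1374 W × 2.39 h × 7 d = 22,987 Wh = 22.99 kWh
desktop computer: 302.6 W × 9.7 h × 7 d = 20,547 Wh = 20.55 kWh
dehumidifier: 525.9 W × 1.99 h × 7 d = 7,326 Wh = 7.326 kWh
Total energy = 143.8 + 0.8299 + 9.84 + 22.99 + 20.55 + 7.326 = 205.3 kWh
Cost = 205.3 kWh × $0.255 = $52.35 ≈ $52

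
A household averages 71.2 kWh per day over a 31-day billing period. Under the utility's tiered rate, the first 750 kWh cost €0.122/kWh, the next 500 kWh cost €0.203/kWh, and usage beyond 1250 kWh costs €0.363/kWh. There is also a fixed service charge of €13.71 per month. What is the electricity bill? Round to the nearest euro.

€554

Usage = 71.2 kWh/day × 31 days = 2207.2 kWh
First 750 kWh × €0.122 = €91.50
Next 500 kWh × €0.203 = €101.50
Remaining 957.2 kWh × €0.363 = €347.46
Energy charge = €540.46; + service €13.71 = €554.17 ≈ €554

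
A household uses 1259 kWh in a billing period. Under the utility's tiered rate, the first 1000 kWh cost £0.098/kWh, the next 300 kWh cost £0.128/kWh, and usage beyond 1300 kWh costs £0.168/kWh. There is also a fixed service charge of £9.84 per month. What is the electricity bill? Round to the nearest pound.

£141

First 1000 kWh × £0.098 = £98.00
Next 259 kWh × £0.128 = £33.15
Remaining tier: 0 kWh (not reached)
Energy charge = £131.15; + service £9.84 = £140.99 ≈ £141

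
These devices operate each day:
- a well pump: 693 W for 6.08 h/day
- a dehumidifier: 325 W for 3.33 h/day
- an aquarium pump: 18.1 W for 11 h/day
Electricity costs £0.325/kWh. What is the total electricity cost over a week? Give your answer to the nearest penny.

£12.50

well pump: 693 W × 6.08 h × 7 d = 29,494 Wh = 29.49 kWh
dehumidifier: 325 W × 3.33 h × 7 d = 7,576 Wh = 7.576 kWh
aquarium pump: 18.1 W × 11 h × 7 d = 1,394 Wh = 1.394 kWh
Total energy = 29.49 + 7.576 + 1.394 = 38.46 kWh
Cost = 38.46 kWh × £0.325 = £12.50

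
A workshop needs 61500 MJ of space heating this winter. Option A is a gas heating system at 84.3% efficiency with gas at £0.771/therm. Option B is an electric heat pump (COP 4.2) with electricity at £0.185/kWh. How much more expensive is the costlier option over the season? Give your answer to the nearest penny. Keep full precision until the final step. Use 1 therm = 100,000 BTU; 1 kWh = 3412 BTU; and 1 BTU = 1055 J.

Heat load = 61500 MJ = 61,500,000,000 J / 1055 = 58,293,839 BTU
Gas: input = 58,293,839 / 0.843 = 69,150,461 BTU = 691.5 therm → 691.5 × £0.771 = £533.15
Heat pump: 58,293,839 BTU / 3412 = 17,080 kWh heat; / 4.2 = 4,068 kWh in → × £0.185 = £752.55
Difference = |£533.15 − £752.55| = £219.40

£219.40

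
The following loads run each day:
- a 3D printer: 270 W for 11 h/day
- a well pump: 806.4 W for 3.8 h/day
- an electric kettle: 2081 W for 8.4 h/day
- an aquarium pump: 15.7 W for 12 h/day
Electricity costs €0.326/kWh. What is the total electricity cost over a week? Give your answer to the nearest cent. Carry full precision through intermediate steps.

€54.09

3D printer: 270 W × 11 h × 7 d = 20,790 Wh = 20.79 kWh
well pump: 806.4 W × 3.8 h × 7 d = 21,450 Wh = 21.45 kWh
electric kettle: 2081 W × 8.4 h × 7 d = 122,363 Wh = 122.4 kWh
aquarium pump: 15.7 W × 12 h × 7 d = 1,319 Wh = 1.319 kWh
Total energy = 20.79 + 21.45 + 122.4 + 1.319 = 165.9 kWh
Cost = 165.9 kWh × €0.326 = €54.09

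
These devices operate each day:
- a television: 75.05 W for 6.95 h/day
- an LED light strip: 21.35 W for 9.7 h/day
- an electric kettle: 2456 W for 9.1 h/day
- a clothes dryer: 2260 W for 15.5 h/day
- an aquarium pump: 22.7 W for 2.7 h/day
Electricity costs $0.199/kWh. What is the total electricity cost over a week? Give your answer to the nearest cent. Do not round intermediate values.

$81.03

television: 75.05 W × 6.95 h × 7 d = 3,651 Wh = 3.651 kWh
LED light strip: 21.35 W × 9.7 h × 7 d = 1,450 Wh = 1.45 kWh
electric kettle: 2456 W × 9.1 h × 7 d = 156,447 Wh = 156.4 kWh
clothes dryer: 2260 W × 15.5 h × 7 d = 245,210 Wh = 245.2 kWh
aquarium pump: 22.7 W × 2.7 h × 7 d = 429 Wh = 0.429 kWh
Total energy = 3.651 + 1.45 + 156.4 + 245.2 + 0.429 = 407.2 kWh
Cost = 407.2 kWh × $0.199 = $81.03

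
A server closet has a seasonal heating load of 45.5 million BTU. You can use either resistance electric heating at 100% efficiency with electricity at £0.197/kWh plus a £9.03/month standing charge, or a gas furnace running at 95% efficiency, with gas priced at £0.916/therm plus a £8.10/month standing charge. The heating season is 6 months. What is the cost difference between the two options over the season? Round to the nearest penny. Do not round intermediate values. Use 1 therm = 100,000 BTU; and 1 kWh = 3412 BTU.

Heat load = 45.5 × 10⁶ BTU = 45,500,000 BTU
Gas: input = 45,500,000 / 0.95 = 47,894,737 BTU = 478.9 therm → 478.9 × £0.916 = £438.72; + 6 × £8.10 standing = £487.32
Electric: 45,500,000 BTU / 3412 = 13,340 kWh → × £0.197 = £2,627.05; + 6 × £9.03 standing = £2,681.23
Difference = |£487.32 − £2,681.23| = £2,193.92

£2193.92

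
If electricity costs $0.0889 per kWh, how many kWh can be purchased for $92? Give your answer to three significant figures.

1030 kWh

$92 / $0.0889 per kWh = 1,035 kWh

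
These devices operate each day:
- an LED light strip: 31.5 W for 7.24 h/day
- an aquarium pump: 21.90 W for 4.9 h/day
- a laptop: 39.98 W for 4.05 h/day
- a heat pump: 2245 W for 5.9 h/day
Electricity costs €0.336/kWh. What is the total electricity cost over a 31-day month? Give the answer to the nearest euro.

LED light strip: 31.5 W × 7.24 h × 31 d = 7,070 Wh = 7.07 kWh
aquarium pump: 21.90 W × 4.9 h × 31 d = 3,327 Wh = 3.327 kWh
laptop: 39.98 W × 4.05 h × 31 d = 5,019 Wh = 5.019 kWh
heat pump: 2245 W × 5.9 h × 31 d = 410,610 Wh = 410.6 kWh
Total energy = 7.07 + 3.327 + 5.019 + 410.6 = 426 kWh
Cost = 426 kWh × €0.336 = €143.14 ≈ €143

€143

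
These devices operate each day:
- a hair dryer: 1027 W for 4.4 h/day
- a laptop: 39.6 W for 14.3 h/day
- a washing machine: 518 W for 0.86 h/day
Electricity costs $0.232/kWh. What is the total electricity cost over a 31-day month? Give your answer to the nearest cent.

$39.78

hair dryer: 1027 W × 4.4 h × 31 d = 140,083 Wh = 140.1 kWh
laptop: 39.6 W × 14.3 h × 31 d = 17,555 Wh = 17.55 kWh
washing machine: 518 W × 0.86 h × 31 d = 13,810 Wh = 13.81 kWh
Total energy = 140.1 + 17.55 + 13.81 = 171.4 kWh
Cost = 171.4 kWh × $0.232 = $39.78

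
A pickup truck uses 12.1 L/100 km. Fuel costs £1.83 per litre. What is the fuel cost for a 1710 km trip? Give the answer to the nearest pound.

£379

Fuel = 12.1 L/100 km × 1710 km / 100 = 206.9 L
Cost = 206.9 L × £1.83/L = £378.65 ≈ £379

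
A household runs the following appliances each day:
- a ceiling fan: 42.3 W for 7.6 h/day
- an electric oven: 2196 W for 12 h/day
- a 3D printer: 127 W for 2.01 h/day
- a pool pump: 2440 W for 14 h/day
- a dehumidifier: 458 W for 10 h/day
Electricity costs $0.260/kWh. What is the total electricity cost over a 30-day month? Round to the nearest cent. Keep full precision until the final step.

$512.22

ceiling fan: 42.3 W × 7.6 h × 30 d = 9,644 Wh = 9.644 kWh
electric oven: 2196 W × 12 h × 30 d = 790,560 Wh = 790.6 kWh
3D printer: 127 W × 2.01 h × 30 d = 7,658 Wh = 7.658 kWh
pool pump: 2440 W × 14 h × 30 d = 1,024,800 Wh = 1,025 kWh
dehumidifier: 458 W × 10 h × 30 d = 137,400 Wh = 137.4 kWh
Total energy = 9.644 + 790.6 + 7.658 + 1,025 + 137.4 = 1,970 kWh
Cost = 1,970 kWh × $0.260 = $512.22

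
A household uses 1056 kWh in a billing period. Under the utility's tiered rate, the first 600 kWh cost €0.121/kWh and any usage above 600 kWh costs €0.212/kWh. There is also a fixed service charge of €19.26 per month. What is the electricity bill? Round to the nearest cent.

First 600 kWh × €0.121 = €72.60
Remaining 456 kWh × €0.212 = €96.67
Energy charge = €169.27; + service €19.26 = €188.53

€188.53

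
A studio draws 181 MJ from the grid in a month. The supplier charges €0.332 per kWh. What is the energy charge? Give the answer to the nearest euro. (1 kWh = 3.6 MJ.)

€17

181 MJ × (0.27778 kWh/MJ) = 50.28 kWh
Cost = 50.28 kWh × €0.332/kWh = €16.69 ≈ €17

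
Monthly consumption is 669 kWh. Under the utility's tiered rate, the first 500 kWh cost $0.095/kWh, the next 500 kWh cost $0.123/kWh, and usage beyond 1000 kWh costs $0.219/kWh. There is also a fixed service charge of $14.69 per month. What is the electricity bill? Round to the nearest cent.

First 500 kWh × $0.095 = $47.50
Next 169 kWh × $0.123 = $20.79
Remaining tier: 0 kWh (not reached)
Energy charge = $68.29; + service $14.69 = $82.98

$82.98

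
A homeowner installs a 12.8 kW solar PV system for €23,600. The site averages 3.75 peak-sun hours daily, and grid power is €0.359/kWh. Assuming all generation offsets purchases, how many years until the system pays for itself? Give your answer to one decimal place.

Daily generation = 12.8 kW × 3.75 h = 48 kWh
Annual generation = 48 × 365 = 17520 kWh
Annual savings = 17520 × €0.359 = €6,289.68
Payback = €23,600 / €6,289.68 = 3.75 years

3.8 years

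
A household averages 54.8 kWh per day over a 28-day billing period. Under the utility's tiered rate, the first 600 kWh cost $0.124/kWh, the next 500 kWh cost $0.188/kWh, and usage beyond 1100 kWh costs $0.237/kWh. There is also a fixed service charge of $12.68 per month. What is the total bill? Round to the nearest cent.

$284.03

Usage = 54.8 kWh/day × 28 days = 1534.4 kWh
First 600 kWh × $0.124 = $74.40
Next 500 kWh × $0.188 = $94.00
Remaining 434.4 kWh × $0.237 = $102.95
Energy charge = $271.35; + service $12.68 = $284.03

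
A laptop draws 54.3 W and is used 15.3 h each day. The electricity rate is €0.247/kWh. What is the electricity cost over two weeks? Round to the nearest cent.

€2.87

Energy = 54.3 W × 15.3 h/day × 14 days = 11,631 Wh = 11.63 kWh
Cost = 11.63 kWh × €0.247/kWh = €2.87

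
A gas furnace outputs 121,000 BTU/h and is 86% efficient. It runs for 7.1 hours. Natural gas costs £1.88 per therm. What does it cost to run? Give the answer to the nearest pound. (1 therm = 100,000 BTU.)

Heat delivered = 121,000 BTU/h × 7.1 h = 859,100 BTU
Gas input = 859,100 / 0.86 = 998,953 BTU
= 998,953 / 100,000 = 9.99 therm
Cost = 9.99 × £1.88/therm = £18.78 ≈ £19

£19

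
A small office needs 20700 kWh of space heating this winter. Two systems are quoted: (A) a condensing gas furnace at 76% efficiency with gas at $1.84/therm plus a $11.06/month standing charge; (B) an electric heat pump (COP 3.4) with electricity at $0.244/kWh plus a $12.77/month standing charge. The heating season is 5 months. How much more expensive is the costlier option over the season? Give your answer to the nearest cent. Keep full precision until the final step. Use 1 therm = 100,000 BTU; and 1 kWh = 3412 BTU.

Heat load = 20700 kWh × 3412 = 70,628,400 BTU
Gas: input = 70,628,400 / 0.76 = 92,932,105 BTU = 929.3 therm → 929.3 × $1.84 = $1,709.95; + 5 × $11.06 standing = $1,765.25
Heat pump: 70,628,400 BTU / 3412 = 20,700 kWh heat; / 3.4 = 6,088 kWh in → × $0.244 = $1,485.53; + 5 × $12.77 standing = $1,549.38
Difference = |$1,765.25 − $1,549.38| = $215.87

$215.87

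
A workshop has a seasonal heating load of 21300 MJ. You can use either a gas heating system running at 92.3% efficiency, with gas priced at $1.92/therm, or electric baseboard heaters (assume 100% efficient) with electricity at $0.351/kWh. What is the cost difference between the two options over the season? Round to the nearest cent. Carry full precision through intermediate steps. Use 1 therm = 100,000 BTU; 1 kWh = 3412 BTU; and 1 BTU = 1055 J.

Heat load = 21300 MJ = 21,300,000,000 J / 1055 = 20,189,573 BTU
Gas: input = 20,189,573 / 0.923 = 21,873,861 BTU = 218.7 therm → 218.7 × $1.92 = $419.98
Electric: 20,189,573 BTU / 3412 = 5,917 kWh → × $0.351 = $2,076.95
Difference = |$419.98 − $2,076.95| = $1,656.97

$1656.97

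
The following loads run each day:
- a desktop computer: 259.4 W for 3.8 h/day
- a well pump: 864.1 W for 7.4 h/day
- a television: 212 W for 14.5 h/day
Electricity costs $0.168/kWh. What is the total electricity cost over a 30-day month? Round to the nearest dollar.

$53

desktop computer: 259.4 W × 3.8 h × 30 d = 29,572 Wh = 29.57 kWh
well pump: 864.1 W × 7.4 h × 30 d = 191,830 Wh = 191.8 kWh
television: 212 W × 14.5 h × 30 d = 92,220 Wh = 92.22 kWh
Total energy = 29.57 + 191.8 + 92.22 = 313.6 kWh
Cost = 313.6 kWh × $0.168 = $52.69 ≈ $53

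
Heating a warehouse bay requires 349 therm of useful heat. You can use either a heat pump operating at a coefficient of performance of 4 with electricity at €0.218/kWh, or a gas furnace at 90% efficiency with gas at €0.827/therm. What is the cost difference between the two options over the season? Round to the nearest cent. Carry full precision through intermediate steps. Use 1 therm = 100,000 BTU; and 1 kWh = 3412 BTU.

€236.77

Heat load = 349 therm × 100,000 = 34,900,000 BTU
Gas: input = 34,900,000 / 0.90 = 38,777,778 BTU = 387.8 therm → 387.8 × €0.827 = €320.69
Heat pump: 34,900,000 BTU / 3412 = 10,230 kWh heat; / 4 = 2,557 kWh in → × €0.218 = €557.46
Difference = |€320.69 − €557.46| = €236.77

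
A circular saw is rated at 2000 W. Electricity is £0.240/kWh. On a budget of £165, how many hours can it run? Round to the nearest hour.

344 h

Energy budget = £165 / £0.240 per kWh = 687.5 kWh = 687,500 Wh
Runtime = 687,500 Wh / 2000 W = 343.8 h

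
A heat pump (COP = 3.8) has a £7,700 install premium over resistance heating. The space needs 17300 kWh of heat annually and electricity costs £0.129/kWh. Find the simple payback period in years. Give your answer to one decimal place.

Resistance: 17300 kWh × £0.129 = £2,231.70/yr
Heat pump: 17300 / 3.8 = 4553 kWh in → × £0.129 = £587.29/yr
Annual savings = £1,644.41
Payback = £7,700 / £1,644.41 = 4.68 years

4.7 years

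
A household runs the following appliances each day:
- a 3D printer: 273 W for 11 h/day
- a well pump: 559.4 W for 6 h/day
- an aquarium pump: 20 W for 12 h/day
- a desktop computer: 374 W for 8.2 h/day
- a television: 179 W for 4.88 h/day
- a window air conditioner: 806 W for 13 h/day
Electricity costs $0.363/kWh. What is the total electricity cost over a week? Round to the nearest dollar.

3D printer: 273 W × 11 h × 7 d = 21,021 Wh = 21.02 kWh
well pump: 559.4 W × 6 h × 7 d = 23,495 Wh = 23.49 kWh
aquarium pump: 20 W × 12 h × 7 d = 1,680 Wh = 1.68 kWh
desktop computer: 374 W × 8.2 h × 7 d = 21,468 Wh = 21.47 kWh
television: 179 W × 4.88 h × 7 d = 6,115 Wh = 6.115 kWh
window air conditioner: 806 W × 13 h × 7 d = 73,346 Wh = 73.35 kWh
Total energy = 21.02 + 23.49 + 1.68 + 21.47 + 6.115 + 73.35 = 147.1 kWh
Cost = 147.1 kWh × $0.363 = $53.41 ≈ $53

$53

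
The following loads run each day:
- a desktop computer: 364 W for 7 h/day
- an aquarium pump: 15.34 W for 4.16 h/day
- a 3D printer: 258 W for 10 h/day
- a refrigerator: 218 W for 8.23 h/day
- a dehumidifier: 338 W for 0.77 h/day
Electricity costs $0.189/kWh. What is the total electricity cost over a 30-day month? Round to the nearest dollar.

desktop computer: 364 W × 7 h × 30 d = 76,440 Wh = 76.44 kWh
aquarium pump: 15.34 W × 4.16 h × 30 d = 1,914 Wh = 1.914 kWh
3D printer: 258 W × 10 h × 30 d = 77,400 Wh = 77.4 kWh
refrigerator: 218 W × 8.23 h × 30 d = 53,824 Wh = 53.82 kWh
dehumidifier: 338 W × 0.77 h × 30 d = 7,808 Wh = 7.808 kWh
Total energy = 76.44 + 1.914 + 77.4 + 53.82 + 7.808 = 217.4 kWh
Cost = 217.4 kWh × $0.189 = $41.09 ≈ $41

$41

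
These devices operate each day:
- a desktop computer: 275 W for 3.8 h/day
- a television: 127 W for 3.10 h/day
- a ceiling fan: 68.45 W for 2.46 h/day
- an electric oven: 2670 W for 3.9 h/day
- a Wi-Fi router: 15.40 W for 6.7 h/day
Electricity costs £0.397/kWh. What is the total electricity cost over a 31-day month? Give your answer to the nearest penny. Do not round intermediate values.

desktop computer: 275 W × 3.8 h × 31 d = 32,395 Wh = 32.4 kWh
television: 127 W × 3.10 h × 31 d = 12,205 Wh = 12.2 kWh
ceiling fan: 68.45 W × 2.46 h × 31 d = 5,220 Wh = 5.22 kWh
electric oven: 2670 W × 3.9 h × 31 d = 322,803 Wh = 322.8 kWh
Wi-Fi router: 15.40 W × 6.7 h × 31 d = 3,199 Wh = 3.199 kWh
Total energy = 32.4 + 12.2 + 5.22 + 322.8 + 3.199 = 375.8 kWh
Cost = 375.8 kWh × £0.397 = £149.20

£149.20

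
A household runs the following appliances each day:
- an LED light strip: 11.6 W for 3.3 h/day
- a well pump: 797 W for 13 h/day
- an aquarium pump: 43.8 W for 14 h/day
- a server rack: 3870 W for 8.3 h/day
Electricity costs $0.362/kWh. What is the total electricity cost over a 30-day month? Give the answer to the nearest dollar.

$468

LED light strip: 11.6 W × 3.3 h × 30 d = 1,148 Wh = 1.148 kWh
well pump: 797 W × 13 h × 30 d = 310,830 Wh = 310.8 kWh
aquarium pump: 43.8 W × 14 h × 30 d = 18,396 Wh = 18.4 kWh
server rack: 3870 W × 8.3 h × 30 d = 963,630 Wh = 963.6 kWh
Total energy = 1.148 + 310.8 + 18.4 + 963.6 = 1,294 kWh
Cost = 1,294 kWh × $0.362 = $468.43 ≈ $468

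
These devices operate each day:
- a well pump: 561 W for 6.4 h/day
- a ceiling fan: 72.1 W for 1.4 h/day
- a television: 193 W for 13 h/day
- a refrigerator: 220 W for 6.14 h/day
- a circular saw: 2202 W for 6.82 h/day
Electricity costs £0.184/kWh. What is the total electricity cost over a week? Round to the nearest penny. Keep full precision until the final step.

well pump: 561 W × 6.4 h × 7 d = 25,133 Wh = 25.13 kWh
ceiling fan: 72.1 W × 1.4 h × 7 d = 707 Wh = 0.7066 kWh
television: 193 W × 13 h × 7 d = 17,563 Wh = 17.56 kWh
refrigerator: 220 W × 6.14 h × 7 d = 9,456 Wh = 9.456 kWh
circular saw: 2202 W × 6.82 h × 7 d = 105,123 Wh = 105.1 kWh
Total energy = 25.13 + 0.7066 + 17.56 + 9.456 + 105.1 = 158 kWh
Cost = 158 kWh × £0.184 = £29.07

£29.07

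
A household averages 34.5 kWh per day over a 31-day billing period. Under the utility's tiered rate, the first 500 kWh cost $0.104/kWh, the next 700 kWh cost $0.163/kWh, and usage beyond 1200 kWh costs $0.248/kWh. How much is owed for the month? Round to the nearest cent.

Usage = 34.5 kWh/day × 31 days = 1069.5 kWh
First 500 kWh × $0.104 = $52.00
Next 569.5 kWh × $0.163 = $92.83
Remaining tier: 0 kWh (not reached)
Total = $144.83

$144.83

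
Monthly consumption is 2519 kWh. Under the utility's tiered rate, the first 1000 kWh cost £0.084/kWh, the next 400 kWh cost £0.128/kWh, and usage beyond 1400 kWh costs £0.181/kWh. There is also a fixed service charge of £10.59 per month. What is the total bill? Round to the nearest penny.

£348.33

First 1000 kWh × £0.084 = £84.00
Next 400 kWh × £0.128 = £51.20
Remaining 1119 kWh × £0.181 = £202.54
Energy charge = £337.74; + service £10.59 = £348.33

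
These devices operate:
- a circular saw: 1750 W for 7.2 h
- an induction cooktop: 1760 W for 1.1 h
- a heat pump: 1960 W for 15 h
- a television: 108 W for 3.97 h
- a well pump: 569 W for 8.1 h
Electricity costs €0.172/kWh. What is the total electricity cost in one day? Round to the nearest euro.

circular saw: 1750 W × 7.2 h = 12,600 Wh = 12.6 kWh
induction cooktop: 1760 W × 1.1 h = 1,936 Wh = 1.936 kWh
heat pump: 1960 W × 15 h = 29,400 Wh = 29.4 kWh
television: 108 W × 3.97 h = 429 Wh = 0.4288 kWh
well pump: 569 W × 8.1 h = 4,609 Wh = 4.609 kWh
Total energy = 12.6 + 1.936 + 29.4 + 0.4288 + 4.609 = 48.97 kWh
Cost = 48.97 kWh × €0.172 = €8.42 ≈ €8

€8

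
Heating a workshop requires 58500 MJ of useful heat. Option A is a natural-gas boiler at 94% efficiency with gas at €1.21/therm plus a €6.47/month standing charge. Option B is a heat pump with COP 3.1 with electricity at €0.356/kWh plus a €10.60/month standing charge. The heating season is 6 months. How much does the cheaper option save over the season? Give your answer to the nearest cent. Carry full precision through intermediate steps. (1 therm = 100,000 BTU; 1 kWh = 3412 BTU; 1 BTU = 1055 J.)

Heat load = 58500 MJ = 58,500,000,000 J / 1055 = 55,450,237 BTU
Gas: input = 55,450,237 / 0.940 = 58,989,614 BTU = 589.9 therm → 589.9 × €1.21 = €713.77; + 6 × €6.47 standing = €752.59
Heat pump: 55,450,237 BTU / 3412 = 16,250 kWh heat; / 3.1 = 5,242 kWh in → × €0.356 = €1,866.31; + 6 × €10.60 standing = €1,929.91
Difference = |€752.59 − €1,929.91| = €1,177.31

€1177.31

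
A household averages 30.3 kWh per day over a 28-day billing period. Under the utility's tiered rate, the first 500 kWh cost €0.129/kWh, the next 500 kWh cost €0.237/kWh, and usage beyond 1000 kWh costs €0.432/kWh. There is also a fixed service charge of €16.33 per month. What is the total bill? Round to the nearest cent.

Usage = 30.3 kWh/day × 28 days = 848.4 kWh
First 500 kWh × €0.129 = €64.50
Next 348.4 kWh × €0.237 = €82.57
Remaining tier: 0 kWh (not reached)
Energy charge = €147.07; + service €16.33 = €163.40

€163.40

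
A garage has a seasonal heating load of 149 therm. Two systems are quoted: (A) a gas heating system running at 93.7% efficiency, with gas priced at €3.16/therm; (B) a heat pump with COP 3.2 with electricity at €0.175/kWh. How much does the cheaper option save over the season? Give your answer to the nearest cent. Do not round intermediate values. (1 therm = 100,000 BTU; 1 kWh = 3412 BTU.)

€263.68

Heat load = 149 therm × 100,000 = 14,900,000 BTU
Gas: input = 14,900,000 / 0.937 = 15,901,814 BTU = 159 therm → 159 × €3.16 = €502.50
Heat pump: 14,900,000 BTU / 3412 = 4,367 kWh heat; / 3.2 = 1,365 kWh in → × €0.175 = €238.82
Difference = |€502.50 − €238.82| = €263.68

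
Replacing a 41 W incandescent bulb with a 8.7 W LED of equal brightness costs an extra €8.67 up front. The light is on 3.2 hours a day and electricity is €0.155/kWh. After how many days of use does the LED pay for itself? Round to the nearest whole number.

541 days

Power saved = 41 − 8.7 = 32.3 W
Daily energy saved = 32.3 W × 3.2 h = 103.4 Wh = 0.10336 kWh
Daily savings = 0.10336 × €0.155 = €0.0160
Payback = €8.67 / €0.0160 per day = 541.2 days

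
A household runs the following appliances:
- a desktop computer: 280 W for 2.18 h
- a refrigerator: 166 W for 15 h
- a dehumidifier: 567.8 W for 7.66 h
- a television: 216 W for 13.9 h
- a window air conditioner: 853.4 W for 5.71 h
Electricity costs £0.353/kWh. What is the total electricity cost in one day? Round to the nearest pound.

£5

desktop computer: 280 W × 2.18 h = 610 Wh = 0.6104 kWh
refrigerator: 166 W × 15 h = 2,490 Wh = 2.49 kWh
dehumidifier: 567.8 W × 7.66 h = 4,349 Wh = 4.349 kWh
television: 216 W × 13.9 h = 3,002 Wh = 3.002 kWh
window air conditioner: 853.4 W × 5.71 h = 4,873 Wh = 4.873 kWh
Total energy = 0.6104 + 2.49 + 4.349 + 3.002 + 4.873 = 15.33 kWh
Cost = 15.33 kWh × £0.353 = £5.41 ≈ £5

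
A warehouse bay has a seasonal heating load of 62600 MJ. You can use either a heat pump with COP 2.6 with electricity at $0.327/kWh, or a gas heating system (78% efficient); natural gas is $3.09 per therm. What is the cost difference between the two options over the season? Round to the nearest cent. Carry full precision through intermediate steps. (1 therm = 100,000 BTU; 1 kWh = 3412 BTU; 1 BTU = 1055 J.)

Heat load = 62600 MJ = 62,600,000,000 J / 1055 = 59,336,493 BTU
Gas: input = 59,336,493 / 0.78 = 76,072,427 BTU = 760.7 therm → 760.7 × $3.09 = $2,350.64
Heat pump: 59,336,493 BTU / 3412 = 17,390 kWh heat; / 2.6 = 6,689 kWh in → × $0.327 = $2,187.19
Difference = |$2,350.64 − $2,187.19| = $163.44

$163.44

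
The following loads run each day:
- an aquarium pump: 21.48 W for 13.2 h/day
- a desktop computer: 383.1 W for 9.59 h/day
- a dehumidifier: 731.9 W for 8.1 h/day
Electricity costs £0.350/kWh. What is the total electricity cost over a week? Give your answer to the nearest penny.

£24.22

aquarium pump: 21.48 W × 13.2 h × 7 d = 1,985 Wh = 1.985 kWh
desktop computer: 383.1 W × 9.59 h × 7 d = 25,718 Wh = 25.72 kWh
dehumidifier: 731.9 W × 8.1 h × 7 d = 41,499 Wh = 41.5 kWh
Total energy = 1.985 + 25.72 + 41.5 = 69.2 kWh
Cost = 69.2 kWh × £0.350 = £24.22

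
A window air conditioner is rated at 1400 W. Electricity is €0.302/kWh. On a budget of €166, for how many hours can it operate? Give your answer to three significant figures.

393 h

Energy budget = €166 / €0.302 per kWh = 549.7 kWh = 549,669 Wh
Runtime = 549,669 Wh / 1400 W = 392.6 h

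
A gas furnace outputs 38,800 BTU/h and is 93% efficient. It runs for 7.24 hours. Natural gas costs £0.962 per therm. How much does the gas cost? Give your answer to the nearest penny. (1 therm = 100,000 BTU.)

Heat delivered = 38,800 BTU/h × 7.24 h = 280,912 BTU
Gas input = 280,912 / 0.93 = 302,056 BTU
= 302,056 / 100,000 = 3.021 therm
Cost = 3.021 × £0.962/therm = £2.91

£2.91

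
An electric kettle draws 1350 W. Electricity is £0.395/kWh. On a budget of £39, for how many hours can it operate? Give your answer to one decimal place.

73.1 h

Energy budget = £39 / £0.395 per kWh = 98.73 kWh = 98,734 Wh
Runtime = 98,734 Wh / 1350 W = 73.14 h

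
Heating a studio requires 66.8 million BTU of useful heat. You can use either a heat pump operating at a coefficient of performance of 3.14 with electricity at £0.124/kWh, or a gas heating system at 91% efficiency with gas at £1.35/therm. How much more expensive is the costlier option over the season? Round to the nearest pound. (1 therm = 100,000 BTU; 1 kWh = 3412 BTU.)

Heat load = 66.8 × 10⁶ BTU = 66,800,000 BTU
Gas: input = 66,800,000 / 0.91 = 73,406,593 BTU = 734.1 therm → 734.1 × £1.35 = £990.99
Heat pump: 66,800,000 BTU / 3412 = 19,580 kWh heat; / 3.14 = 6,235 kWh in → × £0.124 = £773.14
Difference = |£990.99 − £773.14| = £217.85 ≈ £218

£218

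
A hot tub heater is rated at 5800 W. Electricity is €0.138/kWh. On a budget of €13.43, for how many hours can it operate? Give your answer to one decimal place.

Energy budget = €13.43 / €0.138 per kWh = 97.32 kWh = 97,319 Wh
Runtime = 97,319 Wh / 5800 W = 16.78 h

16.8 h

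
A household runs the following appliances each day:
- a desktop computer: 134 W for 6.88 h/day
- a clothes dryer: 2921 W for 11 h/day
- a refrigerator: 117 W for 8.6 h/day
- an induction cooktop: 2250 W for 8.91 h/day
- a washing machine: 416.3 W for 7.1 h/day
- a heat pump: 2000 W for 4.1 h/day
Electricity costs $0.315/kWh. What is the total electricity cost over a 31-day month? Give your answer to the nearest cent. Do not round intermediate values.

desktop computer: 134 W × 6.88 h × 31 d = 28,580 Wh = 28.58 kWh
clothes dryer: 2921 W × 11 h × 31 d = 996,061 Wh = 996.1 kWh
refrigerator: 117 W × 8.6 h × 31 d = 31,192 Wh = 31.19 kWh
induction cooktop: 2250 W × 8.91 h × 31 d = 621,472 Wh = 621.5 kWh
washing machine: 416.3 W × 7.1 h × 31 d = 91,628 Wh = 91.63 kWh
heat pump: 2000 W × 4.1 h × 31 d = 254,200 Wh = 254.2 kWh
Total energy = 28.58 + 996.1 + 31.19 + 621.5 + 91.63 + 254.2 = 2,023 kWh
Cost = 2,023 kWh × $0.315 = $637.29

$637.29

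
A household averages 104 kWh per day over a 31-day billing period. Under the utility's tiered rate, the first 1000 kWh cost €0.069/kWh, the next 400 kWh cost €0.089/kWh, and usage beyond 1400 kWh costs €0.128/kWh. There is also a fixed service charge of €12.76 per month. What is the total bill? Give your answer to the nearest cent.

€350.83

Usage = 104 kWh/day × 31 days = 3224 kWh
First 1000 kWh × €0.069 = €69.00
Next 400 kWh × €0.089 = €35.60
Remaining 1824 kWh × €0.128 = €233.47
Energy charge = €338.07; + service €12.76 = €350.83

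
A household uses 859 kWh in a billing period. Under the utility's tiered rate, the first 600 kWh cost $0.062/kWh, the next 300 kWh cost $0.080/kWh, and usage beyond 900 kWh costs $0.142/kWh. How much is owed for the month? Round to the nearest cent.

First 600 kWh × $0.062 = $37.20
Next 259 kWh × $0.080 = $20.72
Remaining tier: 0 kWh (not reached)
Total = $57.92

$57.92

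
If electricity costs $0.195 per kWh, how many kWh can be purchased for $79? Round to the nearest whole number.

$79 / $0.195 per kWh = 405.1 kWh

405 kWh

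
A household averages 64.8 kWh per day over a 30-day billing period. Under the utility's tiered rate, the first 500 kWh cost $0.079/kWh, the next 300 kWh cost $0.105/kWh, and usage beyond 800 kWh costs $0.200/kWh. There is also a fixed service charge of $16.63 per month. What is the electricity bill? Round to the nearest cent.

$316.43

Usage = 64.8 kWh/day × 30 days = 1944 kWh
First 500 kWh × $0.079 = $39.50
Next 300 kWh × $0.105 = $31.50
Remaining 1144 kWh × $0.200 = $228.80
Energy charge = $299.80; + service $16.63 = $316.43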